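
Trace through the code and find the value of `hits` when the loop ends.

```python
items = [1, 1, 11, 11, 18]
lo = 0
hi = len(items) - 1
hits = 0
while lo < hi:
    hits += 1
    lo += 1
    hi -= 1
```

Let's trace through this code step by step.

Initialize: items = [1, 1, 11, 11, 18]
Initialize: lo = 0
Initialize: hi = 4
Initialize: hits = 0
Entering loop: while lo < hi:
After iteration 1: lo = 1, hi = 3, hits = 1
After iteration 2: lo = 2, hi = 2, hits = 2
Loop ends.

Final answer: 2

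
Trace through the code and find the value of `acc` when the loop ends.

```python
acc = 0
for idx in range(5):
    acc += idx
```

Let's trace through this code step by step.

Initialize: acc = 0
Entering loop: for idx in range(5):
After iteration 1: idx = 0, acc = 0
After iteration 2: idx = 1, acc = 1
After iteration 3: idx = 2, acc = 3
After iteration 4: idx = 3, acc = 6
After iteration 5: idx = 4, acc = 10
Loop ends.

Final answer: 10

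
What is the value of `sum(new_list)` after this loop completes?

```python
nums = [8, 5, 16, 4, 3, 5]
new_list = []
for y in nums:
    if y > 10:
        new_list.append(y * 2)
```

Let's trace through this code step by step.

Initialize: nums = [8, 5, 16, 4, 3, 5]
Initialize: new_list = []
Entering loop: for y in nums:
After iteration 1: y = 8, new_list = []
After iteration 2: y = 5, new_list = []
After iteration 3: y = 16, new_list = [32]
After iteration 4: y = 4, new_list = [32]
After iteration 5: y = 3, new_list = [32]
After iteration 6: y = 5, new_list = [32]
Loop ends.
sum(new_list) = 32

Final answer: 32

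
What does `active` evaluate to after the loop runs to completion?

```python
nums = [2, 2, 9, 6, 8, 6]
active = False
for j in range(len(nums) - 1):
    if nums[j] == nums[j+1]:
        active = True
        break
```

Let's trace through this code step by step.

Initialize: nums = [2, 2, 9, 6, 8, 6]
Initialize: active = False
Entering loop: for j in range(len(nums) - 1):
After iteration 1: j = 0, active = True
Loop ends.

Final answer: True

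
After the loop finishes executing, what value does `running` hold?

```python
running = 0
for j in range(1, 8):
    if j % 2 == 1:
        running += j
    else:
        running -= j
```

Let's trace through this code step by step.

Initialize: running = 0
Entering loop: for j in range(1, 8):
After iteration 1: j = 1, running = 1
After iteration 2: j = 2, running = -1
After iteration 3: j = 3, running = 2
After iteration 4: j = 4, running = -2
After iteration 5: j = 5, running = 3
After iteration 6: j = 6, running = -3
After iteration 7: j = 7, running = 4
Loop ends.

Final answer: 4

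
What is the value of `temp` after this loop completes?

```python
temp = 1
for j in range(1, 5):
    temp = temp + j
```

Let's trace through this code step by step.

Initialize: temp = 1
Entering loop: for j in range(1, 5):
After iteration 1: j = 1, temp = 2
After iteration 2: j = 2, temp = 4
After iteration 3: j = 3, temp = 7
After iteration 4: j = 4, temp = 11
Loop ends.

Final answer: 11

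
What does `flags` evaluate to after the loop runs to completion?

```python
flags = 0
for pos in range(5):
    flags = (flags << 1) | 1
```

Let's trace through this code step by step.

Initialize: flags = 0
Entering loop: for pos in range(5):
After iteration 1: pos = 0, flags = 1
After iteration 2: pos = 1, flags = 3
After iteration 3: pos = 2, flags = 7
After iteration 4: pos = 3, flags = 15
After iteration 5: pos = 4, flags = 31
Loop ends.

Final answer: 31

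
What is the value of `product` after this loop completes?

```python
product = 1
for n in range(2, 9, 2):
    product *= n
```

Let's trace through this code step by step.

Initialize: product = 1
Entering loop: for n in range(2, 9, 2):
After iteration 1: n = 2, product = 2
After iteration 2: n = 4, product = 8
After iteration 3: n = 6, product = 48
After iteration 4: n = 8, product = 384
Loop ends.

Final answer: 384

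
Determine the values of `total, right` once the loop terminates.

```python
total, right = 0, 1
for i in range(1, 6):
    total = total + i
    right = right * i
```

Let's trace through this code step by step.

Initialize: total = 0
Initialize: right = 1
Entering loop: for i in range(1, 6):
After iteration 1: i = 1, total = 1, right = 1
After iteration 2: i = 2, total = 3, right = 2
After iteration 3: i = 3, total = 6, right = 6
After iteration 4: i = 4, total = 10, right = 24
After iteration 5: i = 5, total = 15, right = 120
Loop ends.

Final answer: 15, 120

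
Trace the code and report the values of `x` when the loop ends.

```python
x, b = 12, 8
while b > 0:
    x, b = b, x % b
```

Let's trace through this code step by step.

Initialize: x = 12
Initialize: b = 8
Entering loop: while b > 0:
After iteration 1: x = 8, b = 4
After iteration 2: x = 4, b = 0
Loop ends.

Final answer: 4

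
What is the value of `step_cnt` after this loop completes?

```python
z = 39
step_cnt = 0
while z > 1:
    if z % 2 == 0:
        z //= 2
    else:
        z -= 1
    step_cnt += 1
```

Let's trace through this code step by step.

Initialize: z = 39
Initialize: step_cnt = 0
Entering loop: while z > 1:
After iteration 1: z = 38, step_cnt = 1
After iteration 2: z = 19, step_cnt = 2
After iteration 3: z = 18, step_cnt = 3
After iteration 4: z = 9, step_cnt = 4
After iteration 5: z = 8, step_cnt = 5
After iteration 6: z = 4, step_cnt = 6
After iteration 7: z = 2, step_cnt = 7
After iteration 8: z = 1, step_cnt = 8
Loop ends.

Final answer: 8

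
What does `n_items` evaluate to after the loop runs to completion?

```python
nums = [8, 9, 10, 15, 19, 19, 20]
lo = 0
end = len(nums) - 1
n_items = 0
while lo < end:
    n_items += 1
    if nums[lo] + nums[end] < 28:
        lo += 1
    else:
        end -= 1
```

Let's trace through this code step by step.

Initialize: nums = [8, 9, 10, 15, 19, 19, 20]
Initialize: lo = 0
Initialize: end = 6
Initialize: n_items = 0
Entering loop: while lo < end:
After iteration 1: lo = 0, end = 5, n_items = 1
After iteration 2: lo = 1, end = 5, n_items = 2
After iteration 3: lo = 1, end = 4, n_items = 3
After iteration 4: lo = 1, end = 3, n_items = 4
After iteration 5: lo = 2, end = 3, n_items = 5
After iteration 6: lo = 3, end = 3, n_items = 6
Loop ends.

Final answer: 6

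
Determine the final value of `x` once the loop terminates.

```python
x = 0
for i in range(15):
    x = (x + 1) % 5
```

Let's trace through this code step by step.

Initialize: x = 0
Entering loop: for i in range(15):
After iteration 1: i = 0, x = 1
After iteration 2: i = 1, x = 2
After iteration 3: i = 2, x = 3
After iteration 4: i = 3, x = 4
After iteration 5: i = 4, x = 0
After iteration 6: i = 5, x = 1
After iteration 7: i = 6, x = 2
After iteration 8: i = 7, x = 3
After iteration 9: i = 8, x = 4
After iteration 10: i = 9, x = 0
After iteration 11: i = 10, x = 1
After iteration 12: i = 11, x = 2
After iteration 13: i = 12, x = 3
After iteration 14: i = 13, x = 4
After iteration 15: i = 14, x = 0
Loop ends.

Final answer: 0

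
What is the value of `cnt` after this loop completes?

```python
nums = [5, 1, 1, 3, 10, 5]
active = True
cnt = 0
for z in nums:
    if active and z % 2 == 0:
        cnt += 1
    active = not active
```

Let's trace through this code step by step.

Initialize: nums = [5, 1, 1, 3, 10, 5]
Initialize: active = True
Initialize: cnt = 0
Entering loop: for z in nums:
After iteration 1: z = 5, active = False, cnt = 0
After iteration 2: z = 1, active = True, cnt = 0
After iteration 3: z = 1, active = False, cnt = 0
After iteration 4: z = 3, active = True, cnt = 0
After iteration 5: z = 10, active = False, cnt = 1
After iteration 6: z = 5, active = True, cnt = 1
Loop ends.

Final answer: 1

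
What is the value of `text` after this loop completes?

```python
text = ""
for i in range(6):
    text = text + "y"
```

Let's trace through this code step by step.

Initialize: text = ''
Entering loop: for i in range(6):
After iteration 1: i = 0, text = 'y'
After iteration 2: i = 1, text = 'yy'
After iteration 3: i = 2, text = 'yyy'
After iteration 4: i = 3, text = 'yyyy'
After iteration 5: i = 4, text = 'yyyyy'
After iteration 6: i = 5, text = 'yyyyyy'
Loop ends.

Final answer: 'yyyyyy'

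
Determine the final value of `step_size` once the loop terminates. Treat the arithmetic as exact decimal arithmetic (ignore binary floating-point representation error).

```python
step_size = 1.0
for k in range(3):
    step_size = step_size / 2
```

Let's trace through this code step by step.

Initialize: step_size = 1.0
Entering loop: for k in range(3):
After iteration 1: k = 0, step_size = 0.5
After iteration 2: k = 1, step_size = 0.25
After iteration 3: k = 2, step_size = 0.125
Loop ends.

Final answer: 0.125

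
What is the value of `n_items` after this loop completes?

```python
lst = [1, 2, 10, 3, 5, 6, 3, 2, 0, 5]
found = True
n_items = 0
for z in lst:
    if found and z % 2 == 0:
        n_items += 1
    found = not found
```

Let's trace through this code step by step.

Initialize: lst = [1, 2, 10, 3, 5, 6, 3, 2, 0, 5]
Initialize: found = True
Initialize: n_items = 0
Entering loop: for z in lst:
After iteration 1: z = 1, found = False, n_items = 0
After iteration 2: z = 2, found = True, n_items = 0
After iteration 3: z = 10, found = False, n_items = 1
After iteration 4: z = 3, found = True, n_items = 1
After iteration 5: z = 5, found = False, n_items = 1
After iteration 6: z = 6, found = True, n_items = 1
After iteration 7: z = 3, found = False, n_items = 1
After iteration 8: z = 2, found = True, n_items = 1
After iteration 9: z = 0, found = False, n_items = 2
After iteration 10: z = 5, found = True, n_items = 2
Loop ends.

Final answer: 2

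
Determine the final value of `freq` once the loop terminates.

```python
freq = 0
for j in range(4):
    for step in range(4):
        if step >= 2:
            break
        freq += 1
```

Let's trace through this code step by step.

Initialize: freq = 0
Entering loop: for j in range(4):
After iteration 1: j = 0, freq = 2
After iteration 2: j = 1, freq = 4
After iteration 3: j = 2, freq = 6
After iteration 4: j = 3, freq = 8
Loop ends.

Final answer: 8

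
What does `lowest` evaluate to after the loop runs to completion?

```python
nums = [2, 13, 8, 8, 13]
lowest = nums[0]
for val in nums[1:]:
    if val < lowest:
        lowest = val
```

Let's trace through this code step by step.

Initialize: nums = [2, 13, 8, 8, 13]
Initialize: lowest = 2
Entering loop: for val in nums[1:]:
After iteration 1: val = 13, lowest = 2
After iteration 2: val = 8, lowest = 2
After iteration 3: val = 8, lowest = 2
After iteration 4: val = 13, lowest = 2
Loop ends.

Final answer: 2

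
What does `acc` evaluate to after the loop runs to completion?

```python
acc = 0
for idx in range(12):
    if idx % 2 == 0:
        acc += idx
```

Let's trace through this code step by step.

Initialize: acc = 0
Entering loop: for idx in range(12):
After iteration 1: idx = 0, acc = 0
After iteration 2: idx = 1, acc = 0
After iteration 3: idx = 2, acc = 2
After iteration 4: idx = 3, acc = 2
After iteration 5: idx = 4, acc = 6
After iteration 6: idx = 5, acc = 6
After iteration 7: idx = 6, acc = 12
After iteration 8: idx = 7, acc = 12
After iteration 9: idx = 8, acc = 20
After iteration 10: idx = 9, acc = 20
After iteration 11: idx = 10, acc = 30
After iteration 12: idx = 11, acc = 30
Loop ends.

Final answer: 30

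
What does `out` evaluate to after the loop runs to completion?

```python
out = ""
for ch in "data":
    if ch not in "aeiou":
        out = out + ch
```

Let's trace through this code step by step.

Initialize: out = ''
Entering loop: for ch in "data":
After iteration 1: ch = 'd', out = 'd'
After iteration 2: ch = 'a', out = 'd'
After iteration 3: ch = 't', out = 'dt'
After iteration 4: ch = 'a', out = 'dt'
Loop ends.

Final answer: 'dt'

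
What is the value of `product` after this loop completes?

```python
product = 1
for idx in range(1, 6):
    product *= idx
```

Let's trace through this code step by step.

Initialize: product = 1
Entering loop: for idx in range(1, 6):
After iteration 1: idx = 1, product = 1
After iteration 2: idx = 2, product = 2
After iteration 3: idx = 3, product = 6
After iteration 4: idx = 4, product = 24
After iteration 5: idx = 5, product = 120
Loop ends.

Final answer: 120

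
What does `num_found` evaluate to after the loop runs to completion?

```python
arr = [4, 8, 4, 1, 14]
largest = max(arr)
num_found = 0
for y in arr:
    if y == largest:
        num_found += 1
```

Let's trace through this code step by step.

Initialize: arr = [4, 8, 4, 1, 14]
Initialize: largest = 14
Initialize: num_found = 0
Entering loop: for y in arr:
After iteration 1: y = 4, num_found = 0
After iteration 2: y = 8, num_found = 0
After iteration 3: y = 4, num_found = 0
After iteration 4: y = 1, num_found = 0
After iteration 5: y = 14, num_found = 1
Loop ends.

Final answer: 1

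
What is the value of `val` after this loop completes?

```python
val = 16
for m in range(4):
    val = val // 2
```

Let's trace through this code step by step.

Initialize: val = 16
Entering loop: for m in range(4):
After iteration 1: m = 0, val = 8
After iteration 2: m = 1, val = 4
After iteration 3: m = 2, val = 2
After iteration 4: m = 3, val = 1
Loop ends.

Final answer: 1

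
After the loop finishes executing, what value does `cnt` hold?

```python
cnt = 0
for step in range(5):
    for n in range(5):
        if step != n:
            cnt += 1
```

Let's trace through this code step by step.

Initialize: cnt = 0
Entering loop: for step in range(5):
After iteration 1: step = 0, cnt = 4
After iteration 2: step = 1, cnt = 8
After iteration 3: step = 2, cnt = 12
After iteration 4: step = 3, cnt = 16
After iteration 5: step = 4, cnt = 20
Loop ends.

Final answer: 20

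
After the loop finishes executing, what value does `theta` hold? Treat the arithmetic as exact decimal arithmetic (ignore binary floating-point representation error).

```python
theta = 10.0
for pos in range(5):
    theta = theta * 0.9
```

Let's trace through this code step by step.

Initialize: theta = 10.0
Entering loop: for pos in range(5):
After iteration 1: pos = 0, theta = 9.0
After iteration 2: pos = 1, theta = 8.1
After iteration 3: pos = 2, theta = 7.29
After iteration 4: pos = 3, theta = 6.561
After iteration 5: pos = 4, theta = 5.9049
Loop ends.

Final answer: 5.9049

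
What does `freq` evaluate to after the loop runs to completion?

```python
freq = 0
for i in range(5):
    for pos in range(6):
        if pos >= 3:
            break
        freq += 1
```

Let's trace through this code step by step.

Initialize: freq = 0
Entering loop: for i in range(5):
After iteration 1: i = 0, freq = 3
After iteration 2: i = 1, freq = 6
After iteration 3: i = 2, freq = 9
After iteration 4: i = 3, freq = 12
After iteration 5: i = 4, freq = 15
Loop ends.

Final answer: 15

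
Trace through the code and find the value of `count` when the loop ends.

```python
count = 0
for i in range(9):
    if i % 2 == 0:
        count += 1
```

Let's trace through this code step by step.

Initialize: count = 0
Entering loop: for i in range(9):
After iteration 1: i = 0, count = 1
After iteration 2: i = 1, count = 1
After iteration 3: i = 2, count = 2
After iteration 4: i = 3, count = 2
After iteration 5: i = 4, count = 3
After iteration 6: i = 5, count = 3
After iteration 7: i = 6, count = 4
After iteration 8: i = 7, count = 4
After iteration 9: i = 8, count = 5
Loop ends.

Final answer: 5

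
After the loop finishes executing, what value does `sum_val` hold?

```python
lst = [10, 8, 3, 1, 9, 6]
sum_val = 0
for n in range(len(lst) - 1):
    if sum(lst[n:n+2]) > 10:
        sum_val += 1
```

Let's trace through this code step by step.

Initialize: lst = [10, 8, 3, 1, 9, 6]
Initialize: sum_val = 0
Entering loop: for n in range(len(lst) - 1):
After iteration 1: n = 0, sum_val = 1
After iteration 2: n = 1, sum_val = 2
After iteration 3: n = 2, sum_val = 2
After iteration 4: n = 3, sum_val = 2
After iteration 5: n = 4, sum_val = 3
Loop ends.

Final answer: 3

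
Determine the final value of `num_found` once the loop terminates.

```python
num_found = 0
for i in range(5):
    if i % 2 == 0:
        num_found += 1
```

Let's trace through this code step by step.

Initialize: num_found = 0
Entering loop: for i in range(5):
After iteration 1: i = 0, num_found = 1
After iteration 2: i = 1, num_found = 1
After iteration 3: i = 2, num_found = 2
After iteration 4: i = 3, num_found = 2
After iteration 5: i = 4, num_found = 3
Loop ends.

Final answer: 3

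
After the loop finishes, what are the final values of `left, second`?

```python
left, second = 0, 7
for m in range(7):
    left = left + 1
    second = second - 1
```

Let's trace through this code step by step.

Initialize: left = 0
Initialize: second = 7
Entering loop: for m in range(7):
After iteration 1: m = 0, left = 1, second = 6
After iteration 2: m = 1, left = 2, second = 5
After iteration 3: m = 2, left = 3, second = 4
After iteration 4: m = 3, left = 4, second = 3
After iteration 5: m = 4, left = 5, second = 2
After iteration 6: m = 5, left = 6, second = 1
After iteration 7: m = 6, left = 7, second = 0
Loop ends.

Final answer: 7, 0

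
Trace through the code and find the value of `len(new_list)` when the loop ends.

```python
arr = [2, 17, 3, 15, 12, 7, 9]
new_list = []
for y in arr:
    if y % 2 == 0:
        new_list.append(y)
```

Let's trace through this code step by step.

Initialize: arr = [2, 17, 3, 15, 12, 7, 9]
Initialize: new_list = []
Entering loop: for y in arr:
After iteration 1: y = 2, new_list = [2]
After iteration 2: y = 17, new_list = [2]
After iteration 3: y = 3, new_list = [2]
After iteration 4: y = 15, new_list = [2]
After iteration 5: y = 12, new_list = [2, 12]
After iteration 6: y = 7, new_list = [2, 12]
After iteration 7: y = 9, new_list = [2, 12]
Loop ends.
len(new_list) = 2

Final answer: 2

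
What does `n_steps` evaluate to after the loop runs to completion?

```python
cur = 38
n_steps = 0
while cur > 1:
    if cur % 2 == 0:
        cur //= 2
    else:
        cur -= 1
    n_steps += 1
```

Let's trace through this code step by step.

Initialize: cur = 38
Initialize: n_steps = 0
Entering loop: while cur > 1:
After iteration 1: cur = 19, n_steps = 1
After iteration 2: cur = 18, n_steps = 2
After iteration 3: cur = 9, n_steps = 3
After iteration 4: cur = 8, n_steps = 4
After iteration 5: cur = 4, n_steps = 5
After iteration 6: cur = 2, n_steps = 6
After iteration 7: cur = 1, n_steps = 7
Loop ends.

Final answer: 7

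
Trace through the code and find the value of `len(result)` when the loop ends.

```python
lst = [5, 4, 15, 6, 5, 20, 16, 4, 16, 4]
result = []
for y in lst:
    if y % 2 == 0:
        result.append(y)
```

Let's trace through this code step by step.

Initialize: lst = [5, 4, 15, 6, 5, 20, 16, 4, 16, 4]
Initialize: result = []
Entering loop: for y in lst:
After iteration 1: y = 5, result = []
After iteration 2: y = 4, result = [4]
After iteration 3: y = 15, result = [4]
After iteration 4: y = 6, result = [4, 6]
After iteration 5: y = 5, result = [4, 6]
After iteration 6: y = 20, result = [4, 6, 20]
After iteration 7: y = 16, result = [4, 6, 20, 16]
After iteration 8: y = 4, result = [4, 6, 20, 16, 4]
After iteration 9: y = 16, result = [4, 6, 20, 16, 4, 16]
After iteration 10: y = 4, result = [4, 6, 20, 16, 4, 16, 4]
Loop ends.
len(result) = 7

Final answer: 7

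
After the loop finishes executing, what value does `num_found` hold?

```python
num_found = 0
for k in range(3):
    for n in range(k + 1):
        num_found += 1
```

Let's trace through this code step by step.

Initialize: num_found = 0
Entering loop: for k in range(3):
After iteration 1: k = 0, num_found = 1, n = 0
After iteration 2: k = 1, num_found = 3, n = 1
After iteration 3: k = 2, num_found = 6, n = 2
Loop ends.

Final answer: 6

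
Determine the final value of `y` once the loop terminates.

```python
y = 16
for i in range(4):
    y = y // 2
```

Let's trace through this code step by step.

Initialize: y = 16
Entering loop: for i in range(4):
After iteration 1: i = 0, y = 8
After iteration 2: i = 1, y = 4
After iteration 3: i = 2, y = 2
After iteration 4: i = 3, y = 1
Loop ends.

Final answer: 1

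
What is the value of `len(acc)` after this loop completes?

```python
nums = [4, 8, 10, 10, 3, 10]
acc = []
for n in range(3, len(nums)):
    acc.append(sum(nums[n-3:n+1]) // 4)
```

Let's trace through this code step by step.

Initialize: nums = [4, 8, 10, 10, 3, 10]
Initialize: acc = []
Entering loop: for n in range(3, len(nums)):
After iteration 1: n = 3, acc = [8]
After iteration 2: n = 4, acc = [8, 7]
After iteration 3: n = 5, acc = [8, 7, 8]
Loop ends.
len(acc) = 3

Final answer: 3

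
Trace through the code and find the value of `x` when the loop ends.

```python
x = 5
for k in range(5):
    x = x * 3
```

Let's trace through this code step by step.

Initialize: x = 5
Entering loop: for k in range(5):
After iteration 1: k = 0, x = 15
After iteration 2: k = 1, x = 45
After iteration 3: k = 2, x = 135
After iteration 4: k = 3, x = 405
After iteration 5: k = 4, x = 1215
Loop ends.

Final answer: 1215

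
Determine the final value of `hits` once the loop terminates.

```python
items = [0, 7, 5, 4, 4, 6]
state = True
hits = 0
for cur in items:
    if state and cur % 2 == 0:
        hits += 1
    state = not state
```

Let's trace through this code step by step.

Initialize: items = [0, 7, 5, 4, 4, 6]
Initialize: state = True
Initialize: hits = 0
Entering loop: for cur in items:
After iteration 1: cur = 0, state = False, hits = 1
After iteration 2: cur = 7, state = True, hits = 1
After iteration 3: cur = 5, state = False, hits = 1
After iteration 4: cur = 4, state = True, hits = 1
After iteration 5: cur = 4, state = False, hits = 2
After iteration 6: cur = 6, state = True, hits = 2
Loop ends.

Final answer: 2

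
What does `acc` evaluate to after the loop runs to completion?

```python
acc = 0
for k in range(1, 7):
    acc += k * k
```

Let's trace through this code step by step.

Initialize: acc = 0
Entering loop: for k in range(1, 7):
After iteration 1: k = 1, acc = 1
After iteration 2: k = 2, acc = 5
After iteration 3: k = 3, acc = 14
After iteration 4: k = 4, acc = 30
After iteration 5: k = 5, acc = 55
After iteration 6: k = 6, acc = 91
Loop ends.

Final answer: 91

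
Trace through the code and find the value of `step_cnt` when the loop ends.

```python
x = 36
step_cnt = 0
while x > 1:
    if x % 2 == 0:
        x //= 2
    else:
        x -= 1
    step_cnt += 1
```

Let's trace through this code step by step.

Initialize: x = 36
Initialize: step_cnt = 0
Entering loop: while x > 1:
After iteration 1: x = 18, step_cnt = 1
After iteration 2: x = 9, step_cnt = 2
After iteration 3: x = 8, step_cnt = 3
After iteration 4: x = 4, step_cnt = 4
After iteration 5: x = 2, step_cnt = 5
After iteration 6: x = 1, step_cnt = 6
Loop ends.

Final answer: 6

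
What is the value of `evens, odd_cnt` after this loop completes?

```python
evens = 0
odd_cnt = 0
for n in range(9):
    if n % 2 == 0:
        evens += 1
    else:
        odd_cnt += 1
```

Let's trace through this code step by step.

Initialize: evens = 0
Initialize: odd_cnt = 0
Entering loop: for n in range(9):
After iteration 1: n = 0, evens = 1, odd_cnt = 0
After iteration 2: n = 1, evens = 1, odd_cnt = 1
After iteration 3: n = 2, evens = 2, odd_cnt = 1
After iteration 4: n = 3, evens = 2, odd_cnt = 2
After iteration 5: n = 4, evens = 3, odd_cnt = 2
After iteration 6: n = 5, evens = 3, odd_cnt = 3
After iteration 7: n = 6, evens = 4, odd_cnt = 3
After iteration 8: n = 7, evens = 4, odd_cnt = 4
After iteration 9: n = 8, evens = 5, odd_cnt = 4
Loop ends.

Final answer: 5, 4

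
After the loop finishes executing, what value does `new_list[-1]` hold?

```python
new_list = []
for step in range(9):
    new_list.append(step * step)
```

Let's trace through this code step by step.

Initialize: new_list = []
Entering loop: for step in range(9):
After iteration 1: step = 0, new_list = [0]
After iteration 2: step = 1, new_list = [0, 1]
After iteration 3: step = 2, new_list = [0, 1, 4]
After iteration 4: step = 3, new_list = [0, 1, 4, 9]
After iteration 5: step = 4, new_list = [0, 1, 4, 9, 16]
After iteration 6: step = 5, new_list = [0, 1, 4, 9, 16, 25]
After iteration 7: step = 6, new_list = [0, 1, 4, 9, 16, 25, 36]
After iteration 8: step = 7, new_list = [0, 1, 4, 9, 16, 25, 36, 49]
After iteration 9: step = 8, new_list = [0, 1, 4, 9, 16, 25, 36, 49, 64]
Loop ends.
new_list[-1] = 64

Final answer: 64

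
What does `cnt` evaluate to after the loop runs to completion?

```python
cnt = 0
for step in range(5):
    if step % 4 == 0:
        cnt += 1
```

Let's trace through this code step by step.

Initialize: cnt = 0
Entering loop: for step in range(5):
After iteration 1: step = 0, cnt = 1
After iteration 2: step = 1, cnt = 1
After iteration 3: step = 2, cnt = 1
After iteration 4: step = 3, cnt = 1
After iteration 5: step = 4, cnt = 2
Loop ends.

Final answer: 2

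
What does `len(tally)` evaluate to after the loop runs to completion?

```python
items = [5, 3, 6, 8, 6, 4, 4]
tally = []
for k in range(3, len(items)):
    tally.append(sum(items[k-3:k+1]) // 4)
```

Let's trace through this code step by step.

Initialize: items = [5, 3, 6, 8, 6, 4, 4]
Initialize: tally = []
Entering loop: for k in range(3, len(items)):
After iteration 1: k = 3, tally = [5]
After iteration 2: k = 4, tally = [5, 5]
After iteration 3: k = 5, tally = [5, 5, 6]
After iteration 4: k = 6, tally = [5, 5, 6, 5]
Loop ends.
len(tally) = 4

Final answer: 4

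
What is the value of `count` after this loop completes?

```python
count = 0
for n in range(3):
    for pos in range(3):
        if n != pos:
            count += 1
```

Let's trace through this code step by step.

Initialize: count = 0
Entering loop: for n in range(3):
After iteration 1: n = 0, count = 2
After iteration 2: n = 1, count = 4
After iteration 3: n = 2, count = 6
Loop ends.

Final answer: 6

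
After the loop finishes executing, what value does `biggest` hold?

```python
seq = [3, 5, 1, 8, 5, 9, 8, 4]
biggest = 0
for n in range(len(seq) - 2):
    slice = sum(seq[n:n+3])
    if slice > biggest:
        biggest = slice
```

Let's trace through this code step by step.

Initialize: seq = [3, 5, 1, 8, 5, 9, 8, 4]
Initialize: biggest = 0
Entering loop: for n in range(len(seq) - 2):
After iteration 1: n = 0, biggest = 9, slice = 9
After iteration 2: n = 1, biggest = 14, slice = 14
After iteration 3: n = 2, biggest = 14, slice = 14
After iteration 4: n = 3, biggest = 22, slice = 22
After iteration 5: n = 4, biggest = 22, slice = 22
After iteration 6: n = 5, biggest = 22, slice = 21
Loop ends.

Final answer: 22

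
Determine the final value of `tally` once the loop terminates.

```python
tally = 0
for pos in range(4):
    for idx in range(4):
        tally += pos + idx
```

Let's trace through this code step by step.

Initialize: tally = 0
Entering loop: for pos in range(4):
After iteration 1: pos = 0, tally = 6
After iteration 2: pos = 1, tally = 16
After iteration 3: pos = 2, tally = 30
After iteration 4: pos = 3, tally = 48
Loop ends.

Final answer: 48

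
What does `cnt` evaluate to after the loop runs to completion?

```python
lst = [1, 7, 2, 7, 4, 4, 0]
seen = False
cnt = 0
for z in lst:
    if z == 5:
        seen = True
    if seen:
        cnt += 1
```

Let's trace through this code step by step.

Initialize: lst = [1, 7, 2, 7, 4, 4, 0]
Initialize: seen = False
Initialize: cnt = 0
Entering loop: for z in lst:
After iteration 1: z = 1, cnt = 0
After iteration 2: z = 7, cnt = 0
After iteration 3: z = 2, cnt = 0
After iteration 4: z = 7, cnt = 0
After iteration 5: z = 4, cnt = 0
After iteration 6: z = 4, cnt = 0
After iteration 7: z = 0, cnt = 0
Loop ends.

Final answer: 0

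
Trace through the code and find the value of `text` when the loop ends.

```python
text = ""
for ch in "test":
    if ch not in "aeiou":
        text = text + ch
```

Let's trace through this code step by step.

Initialize: text = ''
Entering loop: for ch in "test":
After iteration 1: ch = 't', text = 't'
After iteration 2: ch = 'e', text = 't'
After iteration 3: ch = 's', text = 'ts'
After iteration 4: ch = 't', text = 'tst'
Loop ends.

Final answer: 'tst'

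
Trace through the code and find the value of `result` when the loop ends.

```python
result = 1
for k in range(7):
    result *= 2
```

Let's trace through this code step by step.

Initialize: result = 1
Entering loop: for k in range(7):
After iteration 1: k = 0, result = 2
After iteration 2: k = 1, result = 4
After iteration 3: k = 2, result = 8
After iteration 4: k = 3, result = 16
After iteration 5: k = 4, result = 32
After iteration 6: k = 5, result = 64
After iteration 7: k = 6, result = 128
Loop ends.

Final answer: 128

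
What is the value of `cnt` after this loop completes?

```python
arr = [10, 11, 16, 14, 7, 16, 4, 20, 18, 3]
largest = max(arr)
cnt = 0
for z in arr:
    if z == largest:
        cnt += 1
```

Let's trace through this code step by step.

Initialize: arr = [10, 11, 16, 14, 7, 16, 4, 20, 18, 3]
Initialize: largest = 20
Initialize: cnt = 0
Entering loop: for z in arr:
After iteration 1: z = 10, cnt = 0
After iteration 2: z = 11, cnt = 0
After iteration 3: z = 16, cnt = 0
After iteration 4: z = 14, cnt = 0
After iteration 5: z = 7, cnt = 0
After iteration 6: z = 16, cnt = 0
After iteration 7: z = 4, cnt = 0
After iteration 8: z = 20, cnt = 1
After iteration 9: z = 18, cnt = 1
After iteration 10: z = 3, cnt = 1
Loop ends.

Final answer: 1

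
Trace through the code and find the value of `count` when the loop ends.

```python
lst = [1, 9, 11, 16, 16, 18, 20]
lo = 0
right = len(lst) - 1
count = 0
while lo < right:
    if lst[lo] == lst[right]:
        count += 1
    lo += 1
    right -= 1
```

Let's trace through this code step by step.

Initialize: lst = [1, 9, 11, 16, 16, 18, 20]
Initialize: lo = 0
Initialize: right = 6
Initialize: count = 0
Entering loop: while lo < right:
After iteration 1: lo = 1, right = 5, count = 0
After iteration 2: lo = 2, right = 4, count = 0
After iteration 3: lo = 3, right = 3, count = 0
Loop ends.

Final answer: 0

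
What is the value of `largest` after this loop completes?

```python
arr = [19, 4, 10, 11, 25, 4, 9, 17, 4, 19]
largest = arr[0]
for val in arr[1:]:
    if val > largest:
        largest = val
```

Let's trace through this code step by step.

Initialize: arr = [19, 4, 10, 11, 25, 4, 9, 17, 4, 19]
Initialize: largest = 19
Entering loop: for val in arr[1:]:
After iteration 1: val = 4, largest = 19
After iteration 2: val = 10, largest = 19
After iteration 3: val = 11, largest = 19
After iteration 4: val = 25, largest = 25
After iteration 5: val = 4, largest = 25
After iteration 6: val = 9, largest = 25
After iteration 7: val = 17, largest = 25
After iteration 8: val = 4, largest = 25
After iteration 9: val = 19, largest = 25
Loop ends.

Final answer: 25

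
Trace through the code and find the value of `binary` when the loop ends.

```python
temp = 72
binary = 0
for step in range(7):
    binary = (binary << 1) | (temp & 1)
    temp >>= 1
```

Let's trace through this code step by step.

Initialize: temp = 72
Initialize: binary = 0
Entering loop: for step in range(7):
After iteration 1: step = 0, temp = 36, binary = 0
After iteration 2: step = 1, temp = 18, binary = 0
After iteration 3: step = 2, temp = 9, binary = 0
After iteration 4: step = 3, temp = 4, binary = 1
After iteration 5: step = 4, temp = 2, binary = 2
After iteration 6: step = 5, temp = 1, binary = 4
After iteration 7: step = 6, temp = 0, binary = 9
Loop ends.

Final answer: 9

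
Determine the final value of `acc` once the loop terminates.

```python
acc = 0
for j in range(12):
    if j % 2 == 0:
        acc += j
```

Let's trace through this code step by step.

Initialize: acc = 0
Entering loop: for j in range(12):
After iteration 1: j = 0, acc = 0
After iteration 2: j = 1, acc = 0
After iteration 3: j = 2, acc = 2
After iteration 4: j = 3, acc = 2
After iteration 5: j = 4, acc = 6
After iteration 6: j = 5, acc = 6
After iteration 7: j = 6, acc = 12
After iteration 8: j = 7, acc = 12
After iteration 9: j = 8, acc = 20
After iteration 10: j = 9, acc = 20
After iteration 11: j = 10, acc = 30
After iteration 12: j = 11, acc = 30
Loop ends.

Final answer: 30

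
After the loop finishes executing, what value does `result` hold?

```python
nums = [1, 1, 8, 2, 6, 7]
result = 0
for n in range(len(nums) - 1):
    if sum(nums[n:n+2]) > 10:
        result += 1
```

Let's trace through this code step by step.

Initialize: nums = [1, 1, 8, 2, 6, 7]
Initialize: result = 0
Entering loop: for n in range(len(nums) - 1):
After iteration 1: n = 0, result = 0
After iteration 2: n = 1, result = 0
After iteration 3: n = 2, result = 0
After iteration 4: n = 3, result = 0
After iteration 5: n = 4, result = 1
Loop ends.

Final answer: 1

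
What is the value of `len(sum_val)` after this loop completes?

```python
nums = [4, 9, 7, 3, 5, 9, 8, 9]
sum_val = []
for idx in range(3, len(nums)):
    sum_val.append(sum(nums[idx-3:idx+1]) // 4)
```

Let's trace through this code step by step.

Initialize: nums = [4, 9, 7, 3, 5, 9, 8, 9]
Initialize: sum_val = []
Entering loop: for idx in range(3, len(nums)):
After iteration 1: idx = 3, sum_val = [5]
After iteration 2: idx = 4, sum_val = [5, 6]
After iteration 3: idx = 5, sum_val = [5, 6, 6]
After iteration 4: idx = 6, sum_val = [5, 6, 6, 6]
After iteration 5: idx = 7, sum_val = [5, 6, 6, 6, 7]
Loop ends.
len(sum_val) = 5

Final answer: 5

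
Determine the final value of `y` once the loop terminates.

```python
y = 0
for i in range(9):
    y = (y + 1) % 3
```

Let's trace through this code step by step.

Initialize: y = 0
Entering loop: for i in range(9):
After iteration 1: i = 0, y = 1
After iteration 2: i = 1, y = 2
After iteration 3: i = 2, y = 0
After iteration 4: i = 3, y = 1
After iteration 5: i = 4, y = 2
After iteration 6: i = 5, y = 0
After iteration 7: i = 6, y = 1
After iteration 8: i = 7, y = 2
After iteration 9: i = 8, y = 0
Loop ends.

Final answer: 0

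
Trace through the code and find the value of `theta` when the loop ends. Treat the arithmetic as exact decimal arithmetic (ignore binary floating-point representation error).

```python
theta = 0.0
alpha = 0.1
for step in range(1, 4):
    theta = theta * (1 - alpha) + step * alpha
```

Let's trace through this code step by step.

Initialize: theta = 0.0
Initialize: alpha = 0.1
Entering loop: for step in range(1, 4):
After iteration 1: step = 1, theta = 0.1
After iteration 2: step = 2, theta = 0.29
After iteration 3: step = 3, theta = 0.561
Loop ends.

Final answer: 0.561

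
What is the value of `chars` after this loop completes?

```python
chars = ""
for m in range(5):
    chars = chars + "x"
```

Let's trace through this code step by step.

Initialize: chars = ''
Entering loop: for m in range(5):
After iteration 1: m = 0, chars = 'x'
After iteration 2: m = 1, chars = 'xx'
After iteration 3: m = 2, chars = 'xxx'
After iteration 4: m = 3, chars = 'xxxx'
After iteration 5: m = 4, chars = 'xxxxx'
Loop ends.

Final answer: 'xxxxx'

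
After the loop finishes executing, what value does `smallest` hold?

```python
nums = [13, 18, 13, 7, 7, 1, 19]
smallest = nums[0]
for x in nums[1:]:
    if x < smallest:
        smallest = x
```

Let's trace through this code step by step.

Initialize: nums = [13, 18, 13, 7, 7, 1, 19]
Initialize: smallest = 13
Entering loop: for x in nums[1:]:
After iteration 1: x = 18, smallest = 13
After iteration 2: x = 13, smallest = 13
After iteration 3: x = 7, smallest = 7
After iteration 4: x = 7, smallest = 7
After iteration 5: x = 1, smallest = 1
After iteration 6: x = 19, smallest = 1
Loop ends.

Final answer: 1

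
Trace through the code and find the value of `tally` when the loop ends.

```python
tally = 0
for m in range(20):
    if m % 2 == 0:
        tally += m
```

Let's trace through this code step by step.

Initialize: tally = 0
Entering loop: for m in range(20):
After iteration 1: m = 0, tally = 0
After iteration 2: m = 1, tally = 0
After iteration 3: m = 2, tally = 2
After iteration 4: m = 3, tally = 2
After iteration 5: m = 4, tally = 6
After iteration 6: m = 5, tally = 6
After iteration 7: m = 6, tally = 12
After iteration 8: m = 7, tally = 12
After iteration 9: m = 8, tally = 20
After iteration 10: m = 9, tally = 20
After iteration 11: m = 10, tally = 30
After iteration 12: m = 11, tally = 30
After iteration 13: m = 12, tally = 42
After iteration 14: m = 13, tally = 42
After iteration 15: m = 14, tally = 56
After iteration 16: m = 15, tally = 56
After iteration 17: m = 16, tally = 72
After iteration 18: m = 17, tally = 72
After iteration 19: m = 18, tally = 90
After iteration 20: m = 19, tally = 90
Loop ends.

Final answer: 90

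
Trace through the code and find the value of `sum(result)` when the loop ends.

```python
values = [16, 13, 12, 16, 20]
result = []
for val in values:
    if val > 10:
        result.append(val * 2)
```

Let's trace through this code step by step.

Initialize: values = [16, 13, 12, 16, 20]
Initialize: result = []
Entering loop: for val in values:
After iteration 1: val = 16, result = [32]
After iteration 2: val = 13, result = [32, 26]
After iteration 3: val = 12, result = [32, 26, 24]
After iteration 4: val = 16, result = [32, 26, 24, 32]
After iteration 5: val = 20, result = [32, 26, 24, 32, 40]
Loop ends.
sum(result) = 154

Final answer: 154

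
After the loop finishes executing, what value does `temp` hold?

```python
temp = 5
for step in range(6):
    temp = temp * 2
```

Let's trace through this code step by step.

Initialize: temp = 5
Entering loop: for step in range(6):
After iteration 1: step = 0, temp = 10
After iteration 2: step = 1, temp = 20
After iteration 3: step = 2, temp = 40
After iteration 4: step = 3, temp = 80
After iteration 5: step = 4, temp = 160
After iteration 6: step = 5, temp = 320
Loop ends.

Final answer: 320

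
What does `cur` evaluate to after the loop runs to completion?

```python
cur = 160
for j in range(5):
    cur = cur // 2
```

Let's trace through this code step by step.

Initialize: cur = 160
Entering loop: for j in range(5):
After iteration 1: j = 0, cur = 80
After iteration 2: j = 1, cur = 40
After iteration 3: j = 2, cur = 20
After iteration 4: j = 3, cur = 10
After iteration 5: j = 4, cur = 5
Loop ends.

Final answer: 5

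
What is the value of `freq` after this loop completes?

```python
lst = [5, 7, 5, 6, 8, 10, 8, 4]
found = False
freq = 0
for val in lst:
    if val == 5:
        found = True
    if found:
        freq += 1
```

Let's trace through this code step by step.

Initialize: lst = [5, 7, 5, 6, 8, 10, 8, 4]
Initialize: found = False
Initialize: freq = 0
Entering loop: for val in lst:
After iteration 1: val = 5, found = True, freq = 1
After iteration 2: val = 7, found = True, freq = 2
After iteration 3: val = 5, found = True, freq = 3
After iteration 4: val = 6, found = True, freq = 4
After iteration 5: val = 8, found = True, freq = 5
After iteration 6: val = 10, found = True, freq = 6
After iteration 7: val = 8, found = True, freq = 7
After iteration 8: val = 4, found = True, freq = 8
Loop ends.

Final answer: 8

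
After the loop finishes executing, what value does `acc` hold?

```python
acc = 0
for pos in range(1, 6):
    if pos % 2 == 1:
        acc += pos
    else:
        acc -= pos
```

Let's trace through this code step by step.

Initialize: acc = 0
Entering loop: for pos in range(1, 6):
After iteration 1: pos = 1, acc = 1
After iteration 2: pos = 2, acc = -1
After iteration 3: pos = 3, acc = 2
After iteration 4: pos = 4, acc = -2
After iteration 5: pos = 5, acc = 3
Loop ends.

Final answer: 3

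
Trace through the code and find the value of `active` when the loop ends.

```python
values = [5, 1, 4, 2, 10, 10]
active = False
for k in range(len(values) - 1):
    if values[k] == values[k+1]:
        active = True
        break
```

Let's trace through this code step by step.

Initialize: values = [5, 1, 4, 2, 10, 10]
Initialize: active = False
Entering loop: for k in range(len(values) - 1):
After iteration 1: k = 0, active = False
After iteration 2: k = 1, active = False
After iteration 3: k = 2, active = False
After iteration 4: k = 3, active = False
After iteration 5: k = 4, active = True
Loop ends.

Final answer: True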